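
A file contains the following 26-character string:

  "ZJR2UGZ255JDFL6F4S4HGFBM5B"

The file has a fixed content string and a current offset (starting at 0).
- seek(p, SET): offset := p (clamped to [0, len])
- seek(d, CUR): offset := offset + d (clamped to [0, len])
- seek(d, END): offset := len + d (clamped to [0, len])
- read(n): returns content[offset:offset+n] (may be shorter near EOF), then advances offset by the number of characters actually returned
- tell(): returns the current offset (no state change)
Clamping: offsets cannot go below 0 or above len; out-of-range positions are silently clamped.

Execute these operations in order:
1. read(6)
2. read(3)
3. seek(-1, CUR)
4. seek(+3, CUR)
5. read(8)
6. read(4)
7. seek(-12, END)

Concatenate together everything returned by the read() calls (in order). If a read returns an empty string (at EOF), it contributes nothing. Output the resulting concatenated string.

Answer: ZJR2UGZ25DFL6F4S4HGFB

Derivation:
After 1 (read(6)): returned 'ZJR2UG', offset=6
After 2 (read(3)): returned 'Z25', offset=9
After 3 (seek(-1, CUR)): offset=8
After 4 (seek(+3, CUR)): offset=11
After 5 (read(8)): returned 'DFL6F4S4', offset=19
After 6 (read(4)): returned 'HGFB', offset=23
After 7 (seek(-12, END)): offset=14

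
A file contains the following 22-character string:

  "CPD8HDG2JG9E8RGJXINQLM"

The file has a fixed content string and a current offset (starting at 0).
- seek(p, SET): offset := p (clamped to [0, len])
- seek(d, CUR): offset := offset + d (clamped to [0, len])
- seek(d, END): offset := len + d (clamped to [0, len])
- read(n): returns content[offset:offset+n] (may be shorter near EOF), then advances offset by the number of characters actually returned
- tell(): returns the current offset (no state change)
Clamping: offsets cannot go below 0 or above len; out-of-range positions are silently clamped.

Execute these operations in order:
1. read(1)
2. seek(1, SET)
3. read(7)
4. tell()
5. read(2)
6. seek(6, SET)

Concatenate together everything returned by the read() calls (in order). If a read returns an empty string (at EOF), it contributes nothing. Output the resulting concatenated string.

After 1 (read(1)): returned 'C', offset=1
After 2 (seek(1, SET)): offset=1
After 3 (read(7)): returned 'PD8HDG2', offset=8
After 4 (tell()): offset=8
After 5 (read(2)): returned 'JG', offset=10
After 6 (seek(6, SET)): offset=6

Answer: CPD8HDG2JG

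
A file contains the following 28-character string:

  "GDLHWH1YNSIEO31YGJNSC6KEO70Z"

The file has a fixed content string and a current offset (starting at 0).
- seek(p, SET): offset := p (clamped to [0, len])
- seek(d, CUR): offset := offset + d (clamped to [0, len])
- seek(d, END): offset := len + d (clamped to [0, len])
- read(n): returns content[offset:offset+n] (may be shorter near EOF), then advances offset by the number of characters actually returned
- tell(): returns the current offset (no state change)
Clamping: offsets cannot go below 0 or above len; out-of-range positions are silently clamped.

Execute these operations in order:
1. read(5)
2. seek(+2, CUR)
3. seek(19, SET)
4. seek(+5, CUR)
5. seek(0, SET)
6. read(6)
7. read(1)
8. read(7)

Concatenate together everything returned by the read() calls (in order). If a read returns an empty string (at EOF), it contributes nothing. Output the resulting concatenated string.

Answer: GDLHWGDLHWH1YNSIEO3

Derivation:
After 1 (read(5)): returned 'GDLHW', offset=5
After 2 (seek(+2, CUR)): offset=7
After 3 (seek(19, SET)): offset=19
After 4 (seek(+5, CUR)): offset=24
After 5 (seek(0, SET)): offset=0
After 6 (read(6)): returned 'GDLHWH', offset=6
After 7 (read(1)): returned '1', offset=7
After 8 (read(7)): returned 'YNSIEO3', offset=14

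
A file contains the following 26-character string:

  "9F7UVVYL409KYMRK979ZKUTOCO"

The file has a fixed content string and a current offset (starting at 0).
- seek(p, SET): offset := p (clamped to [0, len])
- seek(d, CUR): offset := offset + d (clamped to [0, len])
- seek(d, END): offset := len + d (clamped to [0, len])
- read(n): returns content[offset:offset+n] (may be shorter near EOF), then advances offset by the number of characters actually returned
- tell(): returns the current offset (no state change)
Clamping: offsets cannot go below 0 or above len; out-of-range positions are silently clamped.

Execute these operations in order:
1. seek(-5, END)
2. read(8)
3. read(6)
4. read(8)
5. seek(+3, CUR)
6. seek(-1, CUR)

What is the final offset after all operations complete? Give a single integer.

Answer: 25

Derivation:
After 1 (seek(-5, END)): offset=21
After 2 (read(8)): returned 'UTOCO', offset=26
After 3 (read(6)): returned '', offset=26
After 4 (read(8)): returned '', offset=26
After 5 (seek(+3, CUR)): offset=26
After 6 (seek(-1, CUR)): offset=25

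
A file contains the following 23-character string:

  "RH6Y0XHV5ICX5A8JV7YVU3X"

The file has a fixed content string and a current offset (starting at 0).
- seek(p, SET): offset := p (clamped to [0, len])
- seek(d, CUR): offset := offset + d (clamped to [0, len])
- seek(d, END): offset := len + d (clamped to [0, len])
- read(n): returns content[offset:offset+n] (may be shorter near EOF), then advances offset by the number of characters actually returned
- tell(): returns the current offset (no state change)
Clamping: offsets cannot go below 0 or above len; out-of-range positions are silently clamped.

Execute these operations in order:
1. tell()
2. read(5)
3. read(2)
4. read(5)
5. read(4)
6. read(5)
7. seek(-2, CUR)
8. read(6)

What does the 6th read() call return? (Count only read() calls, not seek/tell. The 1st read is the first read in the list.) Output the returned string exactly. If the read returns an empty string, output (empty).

Answer: VU3X

Derivation:
After 1 (tell()): offset=0
After 2 (read(5)): returned 'RH6Y0', offset=5
After 3 (read(2)): returned 'XH', offset=7
After 4 (read(5)): returned 'V5ICX', offset=12
After 5 (read(4)): returned '5A8J', offset=16
After 6 (read(5)): returned 'V7YVU', offset=21
After 7 (seek(-2, CUR)): offset=19
After 8 (read(6)): returned 'VU3X', offset=23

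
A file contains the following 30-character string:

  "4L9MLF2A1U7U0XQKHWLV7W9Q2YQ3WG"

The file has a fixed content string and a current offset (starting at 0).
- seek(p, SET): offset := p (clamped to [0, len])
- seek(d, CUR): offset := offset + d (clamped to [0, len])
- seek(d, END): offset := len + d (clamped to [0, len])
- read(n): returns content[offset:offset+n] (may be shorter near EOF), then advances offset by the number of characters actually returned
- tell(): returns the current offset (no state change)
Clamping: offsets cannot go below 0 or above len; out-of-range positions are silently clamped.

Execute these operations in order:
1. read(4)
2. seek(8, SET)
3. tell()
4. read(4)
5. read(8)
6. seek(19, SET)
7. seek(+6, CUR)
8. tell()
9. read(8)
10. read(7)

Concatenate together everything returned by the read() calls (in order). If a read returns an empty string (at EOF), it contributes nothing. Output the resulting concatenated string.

After 1 (read(4)): returned '4L9M', offset=4
After 2 (seek(8, SET)): offset=8
After 3 (tell()): offset=8
After 4 (read(4)): returned '1U7U', offset=12
After 5 (read(8)): returned '0XQKHWLV', offset=20
After 6 (seek(19, SET)): offset=19
After 7 (seek(+6, CUR)): offset=25
After 8 (tell()): offset=25
After 9 (read(8)): returned 'YQ3WG', offset=30
After 10 (read(7)): returned '', offset=30

Answer: 4L9M1U7U0XQKHWLVYQ3WG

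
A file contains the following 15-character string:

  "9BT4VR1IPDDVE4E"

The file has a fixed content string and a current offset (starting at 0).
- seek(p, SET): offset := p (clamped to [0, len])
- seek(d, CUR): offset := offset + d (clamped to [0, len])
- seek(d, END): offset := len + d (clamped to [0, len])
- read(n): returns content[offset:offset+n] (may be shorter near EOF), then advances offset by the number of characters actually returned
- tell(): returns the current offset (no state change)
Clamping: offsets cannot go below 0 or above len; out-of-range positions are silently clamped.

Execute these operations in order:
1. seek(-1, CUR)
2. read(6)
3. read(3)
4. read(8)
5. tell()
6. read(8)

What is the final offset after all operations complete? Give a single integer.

After 1 (seek(-1, CUR)): offset=0
After 2 (read(6)): returned '9BT4VR', offset=6
After 3 (read(3)): returned '1IP', offset=9
After 4 (read(8)): returned 'DDVE4E', offset=15
After 5 (tell()): offset=15
After 6 (read(8)): returned '', offset=15

Answer: 15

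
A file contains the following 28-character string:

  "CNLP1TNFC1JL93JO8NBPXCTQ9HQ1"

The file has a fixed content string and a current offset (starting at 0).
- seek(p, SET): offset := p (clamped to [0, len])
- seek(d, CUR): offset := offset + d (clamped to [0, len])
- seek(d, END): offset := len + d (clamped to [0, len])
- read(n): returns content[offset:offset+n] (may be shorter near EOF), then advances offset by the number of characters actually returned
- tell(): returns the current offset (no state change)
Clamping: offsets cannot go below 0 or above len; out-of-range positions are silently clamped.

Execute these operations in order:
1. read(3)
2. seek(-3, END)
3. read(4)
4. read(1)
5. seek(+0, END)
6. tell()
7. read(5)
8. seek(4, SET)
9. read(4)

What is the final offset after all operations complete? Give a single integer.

After 1 (read(3)): returned 'CNL', offset=3
After 2 (seek(-3, END)): offset=25
After 3 (read(4)): returned 'HQ1', offset=28
After 4 (read(1)): returned '', offset=28
After 5 (seek(+0, END)): offset=28
After 6 (tell()): offset=28
After 7 (read(5)): returned '', offset=28
After 8 (seek(4, SET)): offset=4
After 9 (read(4)): returned '1TNF', offset=8

Answer: 8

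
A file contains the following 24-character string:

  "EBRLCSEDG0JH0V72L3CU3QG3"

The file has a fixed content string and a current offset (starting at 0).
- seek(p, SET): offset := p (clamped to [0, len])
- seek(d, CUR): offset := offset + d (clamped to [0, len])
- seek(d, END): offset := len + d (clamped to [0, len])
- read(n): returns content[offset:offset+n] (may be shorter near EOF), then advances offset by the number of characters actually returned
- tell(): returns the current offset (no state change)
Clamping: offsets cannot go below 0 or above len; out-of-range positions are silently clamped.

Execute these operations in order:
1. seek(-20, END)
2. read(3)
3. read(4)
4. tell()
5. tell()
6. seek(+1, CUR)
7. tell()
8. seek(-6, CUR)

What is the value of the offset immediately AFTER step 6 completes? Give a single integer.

Answer: 12

Derivation:
After 1 (seek(-20, END)): offset=4
After 2 (read(3)): returned 'CSE', offset=7
After 3 (read(4)): returned 'DG0J', offset=11
After 4 (tell()): offset=11
After 5 (tell()): offset=11
After 6 (seek(+1, CUR)): offset=12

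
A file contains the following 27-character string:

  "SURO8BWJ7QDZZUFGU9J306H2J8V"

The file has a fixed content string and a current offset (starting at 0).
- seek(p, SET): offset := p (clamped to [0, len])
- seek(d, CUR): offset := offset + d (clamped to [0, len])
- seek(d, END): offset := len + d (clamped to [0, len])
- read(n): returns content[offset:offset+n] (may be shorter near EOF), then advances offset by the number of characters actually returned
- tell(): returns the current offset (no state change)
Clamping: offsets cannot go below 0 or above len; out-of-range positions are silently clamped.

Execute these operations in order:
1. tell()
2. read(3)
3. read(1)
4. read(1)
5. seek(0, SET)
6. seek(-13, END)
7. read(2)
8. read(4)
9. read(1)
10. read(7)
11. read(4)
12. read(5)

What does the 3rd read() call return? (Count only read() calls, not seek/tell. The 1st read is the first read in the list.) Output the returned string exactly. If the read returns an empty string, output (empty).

After 1 (tell()): offset=0
After 2 (read(3)): returned 'SUR', offset=3
After 3 (read(1)): returned 'O', offset=4
After 4 (read(1)): returned '8', offset=5
After 5 (seek(0, SET)): offset=0
After 6 (seek(-13, END)): offset=14
After 7 (read(2)): returned 'FG', offset=16
After 8 (read(4)): returned 'U9J3', offset=20
After 9 (read(1)): returned '0', offset=21
After 10 (read(7)): returned '6H2J8V', offset=27
After 11 (read(4)): returned '', offset=27
After 12 (read(5)): returned '', offset=27

Answer: 8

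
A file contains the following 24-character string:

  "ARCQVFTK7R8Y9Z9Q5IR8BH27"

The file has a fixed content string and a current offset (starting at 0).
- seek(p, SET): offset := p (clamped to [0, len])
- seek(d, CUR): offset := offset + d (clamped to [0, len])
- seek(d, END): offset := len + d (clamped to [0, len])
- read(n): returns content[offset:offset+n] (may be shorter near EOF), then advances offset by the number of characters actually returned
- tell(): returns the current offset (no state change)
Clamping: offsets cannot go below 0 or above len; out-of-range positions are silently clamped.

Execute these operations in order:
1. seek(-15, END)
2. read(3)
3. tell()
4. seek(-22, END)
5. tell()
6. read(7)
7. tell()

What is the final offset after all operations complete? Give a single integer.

Answer: 9

Derivation:
After 1 (seek(-15, END)): offset=9
After 2 (read(3)): returned 'R8Y', offset=12
After 3 (tell()): offset=12
After 4 (seek(-22, END)): offset=2
After 5 (tell()): offset=2
After 6 (read(7)): returned 'CQVFTK7', offset=9
After 7 (tell()): offset=9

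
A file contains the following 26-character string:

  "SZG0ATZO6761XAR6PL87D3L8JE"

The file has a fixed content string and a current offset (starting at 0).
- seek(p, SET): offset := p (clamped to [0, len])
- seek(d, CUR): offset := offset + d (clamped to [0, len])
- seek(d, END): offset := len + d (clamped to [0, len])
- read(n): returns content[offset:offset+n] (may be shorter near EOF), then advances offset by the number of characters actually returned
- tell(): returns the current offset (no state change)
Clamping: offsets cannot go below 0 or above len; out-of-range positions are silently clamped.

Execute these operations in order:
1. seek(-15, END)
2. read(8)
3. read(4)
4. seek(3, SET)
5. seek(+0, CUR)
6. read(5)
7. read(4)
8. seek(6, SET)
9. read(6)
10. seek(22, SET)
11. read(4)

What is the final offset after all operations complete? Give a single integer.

Answer: 26

Derivation:
After 1 (seek(-15, END)): offset=11
After 2 (read(8)): returned '1XAR6PL8', offset=19
After 3 (read(4)): returned '7D3L', offset=23
After 4 (seek(3, SET)): offset=3
After 5 (seek(+0, CUR)): offset=3
After 6 (read(5)): returned '0ATZO', offset=8
After 7 (read(4)): returned '6761', offset=12
After 8 (seek(6, SET)): offset=6
After 9 (read(6)): returned 'ZO6761', offset=12
After 10 (seek(22, SET)): offset=22
After 11 (read(4)): returned 'L8JE', offset=26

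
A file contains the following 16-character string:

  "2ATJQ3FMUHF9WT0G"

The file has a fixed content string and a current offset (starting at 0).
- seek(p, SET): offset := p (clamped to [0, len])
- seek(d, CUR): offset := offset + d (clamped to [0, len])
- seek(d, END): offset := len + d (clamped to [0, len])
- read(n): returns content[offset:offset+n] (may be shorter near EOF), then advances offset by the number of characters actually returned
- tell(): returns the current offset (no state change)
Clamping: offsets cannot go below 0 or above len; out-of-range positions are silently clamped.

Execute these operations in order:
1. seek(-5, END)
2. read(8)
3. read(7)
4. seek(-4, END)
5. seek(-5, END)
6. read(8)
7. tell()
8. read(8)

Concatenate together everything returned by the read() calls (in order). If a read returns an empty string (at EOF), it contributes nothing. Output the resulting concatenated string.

Answer: 9WT0G9WT0G

Derivation:
After 1 (seek(-5, END)): offset=11
After 2 (read(8)): returned '9WT0G', offset=16
After 3 (read(7)): returned '', offset=16
After 4 (seek(-4, END)): offset=12
After 5 (seek(-5, END)): offset=11
After 6 (read(8)): returned '9WT0G', offset=16
After 7 (tell()): offset=16
After 8 (read(8)): returned '', offset=16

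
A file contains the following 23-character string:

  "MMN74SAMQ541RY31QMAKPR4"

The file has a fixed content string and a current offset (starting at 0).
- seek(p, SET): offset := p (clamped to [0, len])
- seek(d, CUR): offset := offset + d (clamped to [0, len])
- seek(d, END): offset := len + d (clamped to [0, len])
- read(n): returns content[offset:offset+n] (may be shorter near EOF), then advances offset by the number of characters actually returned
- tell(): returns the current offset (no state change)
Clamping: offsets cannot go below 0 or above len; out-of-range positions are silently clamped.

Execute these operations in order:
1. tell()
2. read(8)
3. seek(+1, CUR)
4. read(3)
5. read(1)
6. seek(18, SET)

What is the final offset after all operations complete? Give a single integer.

Answer: 18

Derivation:
After 1 (tell()): offset=0
After 2 (read(8)): returned 'MMN74SAM', offset=8
After 3 (seek(+1, CUR)): offset=9
After 4 (read(3)): returned '541', offset=12
After 5 (read(1)): returned 'R', offset=13
After 6 (seek(18, SET)): offset=18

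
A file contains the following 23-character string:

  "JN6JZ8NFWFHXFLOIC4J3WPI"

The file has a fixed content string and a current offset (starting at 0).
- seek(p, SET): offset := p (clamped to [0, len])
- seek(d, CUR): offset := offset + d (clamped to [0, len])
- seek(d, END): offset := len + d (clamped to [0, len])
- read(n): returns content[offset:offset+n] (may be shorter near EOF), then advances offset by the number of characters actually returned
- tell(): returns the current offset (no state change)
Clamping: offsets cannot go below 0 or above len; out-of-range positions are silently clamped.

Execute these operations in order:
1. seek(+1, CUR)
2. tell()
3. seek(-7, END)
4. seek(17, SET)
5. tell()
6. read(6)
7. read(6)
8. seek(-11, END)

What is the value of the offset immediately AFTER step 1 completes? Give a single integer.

Answer: 1

Derivation:
After 1 (seek(+1, CUR)): offset=1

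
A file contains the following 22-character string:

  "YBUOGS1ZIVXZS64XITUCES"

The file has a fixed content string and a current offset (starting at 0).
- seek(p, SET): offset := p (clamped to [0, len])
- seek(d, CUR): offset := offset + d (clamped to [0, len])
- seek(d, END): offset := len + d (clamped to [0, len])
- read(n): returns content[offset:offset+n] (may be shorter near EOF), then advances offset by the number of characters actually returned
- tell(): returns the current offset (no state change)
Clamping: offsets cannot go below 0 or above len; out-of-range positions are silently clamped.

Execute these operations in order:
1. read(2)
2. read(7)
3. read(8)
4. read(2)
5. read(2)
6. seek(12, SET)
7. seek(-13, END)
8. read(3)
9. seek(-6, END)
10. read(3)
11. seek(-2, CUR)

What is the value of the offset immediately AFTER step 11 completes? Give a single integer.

After 1 (read(2)): returned 'YB', offset=2
After 2 (read(7)): returned 'UOGS1ZI', offset=9
After 3 (read(8)): returned 'VXZS64XI', offset=17
After 4 (read(2)): returned 'TU', offset=19
After 5 (read(2)): returned 'CE', offset=21
After 6 (seek(12, SET)): offset=12
After 7 (seek(-13, END)): offset=9
After 8 (read(3)): returned 'VXZ', offset=12
After 9 (seek(-6, END)): offset=16
After 10 (read(3)): returned 'ITU', offset=19
After 11 (seek(-2, CUR)): offset=17

Answer: 17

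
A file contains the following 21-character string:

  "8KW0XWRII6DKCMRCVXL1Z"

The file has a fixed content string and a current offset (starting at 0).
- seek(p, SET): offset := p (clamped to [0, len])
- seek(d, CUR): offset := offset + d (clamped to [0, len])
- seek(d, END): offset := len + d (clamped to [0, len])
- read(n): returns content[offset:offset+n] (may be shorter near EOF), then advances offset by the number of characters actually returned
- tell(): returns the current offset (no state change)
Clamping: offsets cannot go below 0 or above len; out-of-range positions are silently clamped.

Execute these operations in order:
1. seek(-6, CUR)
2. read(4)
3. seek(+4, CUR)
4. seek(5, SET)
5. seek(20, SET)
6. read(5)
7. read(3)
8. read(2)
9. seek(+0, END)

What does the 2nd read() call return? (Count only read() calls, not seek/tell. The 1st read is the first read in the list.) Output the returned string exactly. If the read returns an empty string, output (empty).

After 1 (seek(-6, CUR)): offset=0
After 2 (read(4)): returned '8KW0', offset=4
After 3 (seek(+4, CUR)): offset=8
After 4 (seek(5, SET)): offset=5
After 5 (seek(20, SET)): offset=20
After 6 (read(5)): returned 'Z', offset=21
After 7 (read(3)): returned '', offset=21
After 8 (read(2)): returned '', offset=21
After 9 (seek(+0, END)): offset=21

Answer: Z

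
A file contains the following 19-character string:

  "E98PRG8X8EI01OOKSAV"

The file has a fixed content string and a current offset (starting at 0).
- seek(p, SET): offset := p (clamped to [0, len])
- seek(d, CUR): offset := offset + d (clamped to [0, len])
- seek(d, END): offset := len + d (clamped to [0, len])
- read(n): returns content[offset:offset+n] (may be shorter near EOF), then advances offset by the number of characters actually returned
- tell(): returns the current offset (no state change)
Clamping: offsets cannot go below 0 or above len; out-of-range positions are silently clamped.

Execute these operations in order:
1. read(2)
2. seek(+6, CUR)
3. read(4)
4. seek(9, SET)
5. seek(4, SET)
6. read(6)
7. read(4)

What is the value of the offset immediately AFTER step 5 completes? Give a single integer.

After 1 (read(2)): returned 'E9', offset=2
After 2 (seek(+6, CUR)): offset=8
After 3 (read(4)): returned '8EI0', offset=12
After 4 (seek(9, SET)): offset=9
After 5 (seek(4, SET)): offset=4

Answer: 4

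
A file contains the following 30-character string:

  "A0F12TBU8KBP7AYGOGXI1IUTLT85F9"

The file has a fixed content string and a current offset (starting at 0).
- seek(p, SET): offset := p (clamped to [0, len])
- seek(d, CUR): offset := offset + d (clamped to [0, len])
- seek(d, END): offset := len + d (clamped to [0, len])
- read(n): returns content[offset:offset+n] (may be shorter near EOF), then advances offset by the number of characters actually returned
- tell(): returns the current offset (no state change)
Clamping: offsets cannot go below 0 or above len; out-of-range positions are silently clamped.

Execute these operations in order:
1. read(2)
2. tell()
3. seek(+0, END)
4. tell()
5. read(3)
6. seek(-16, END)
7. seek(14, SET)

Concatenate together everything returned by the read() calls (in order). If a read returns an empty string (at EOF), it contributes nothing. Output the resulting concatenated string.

After 1 (read(2)): returned 'A0', offset=2
After 2 (tell()): offset=2
After 3 (seek(+0, END)): offset=30
After 4 (tell()): offset=30
After 5 (read(3)): returned '', offset=30
After 6 (seek(-16, END)): offset=14
After 7 (seek(14, SET)): offset=14

Answer: A0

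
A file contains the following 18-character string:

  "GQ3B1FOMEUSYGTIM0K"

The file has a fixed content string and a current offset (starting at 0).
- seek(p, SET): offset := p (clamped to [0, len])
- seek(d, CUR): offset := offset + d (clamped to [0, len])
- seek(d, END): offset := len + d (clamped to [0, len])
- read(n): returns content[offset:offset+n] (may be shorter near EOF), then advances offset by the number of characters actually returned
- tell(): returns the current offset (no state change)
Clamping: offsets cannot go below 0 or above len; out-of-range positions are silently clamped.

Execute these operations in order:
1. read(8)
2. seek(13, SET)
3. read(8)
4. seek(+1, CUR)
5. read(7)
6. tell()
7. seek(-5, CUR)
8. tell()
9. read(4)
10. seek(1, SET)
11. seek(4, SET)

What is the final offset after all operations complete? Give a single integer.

After 1 (read(8)): returned 'GQ3B1FOM', offset=8
After 2 (seek(13, SET)): offset=13
After 3 (read(8)): returned 'TIM0K', offset=18
After 4 (seek(+1, CUR)): offset=18
After 5 (read(7)): returned '', offset=18
After 6 (tell()): offset=18
After 7 (seek(-5, CUR)): offset=13
After 8 (tell()): offset=13
After 9 (read(4)): returned 'TIM0', offset=17
After 10 (seek(1, SET)): offset=1
After 11 (seek(4, SET)): offset=4

Answer: 4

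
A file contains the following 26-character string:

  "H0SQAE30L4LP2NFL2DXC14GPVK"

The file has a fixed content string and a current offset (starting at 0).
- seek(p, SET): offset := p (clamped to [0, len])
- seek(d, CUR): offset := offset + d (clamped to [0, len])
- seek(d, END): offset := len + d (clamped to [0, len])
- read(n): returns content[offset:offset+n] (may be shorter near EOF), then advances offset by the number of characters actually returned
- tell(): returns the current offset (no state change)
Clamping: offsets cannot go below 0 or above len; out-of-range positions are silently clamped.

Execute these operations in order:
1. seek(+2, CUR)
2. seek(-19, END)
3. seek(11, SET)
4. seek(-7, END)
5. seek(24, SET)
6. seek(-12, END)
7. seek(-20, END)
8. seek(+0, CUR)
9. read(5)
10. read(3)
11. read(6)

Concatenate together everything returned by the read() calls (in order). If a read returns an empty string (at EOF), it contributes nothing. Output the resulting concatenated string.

After 1 (seek(+2, CUR)): offset=2
After 2 (seek(-19, END)): offset=7
After 3 (seek(11, SET)): offset=11
After 4 (seek(-7, END)): offset=19
After 5 (seek(24, SET)): offset=24
After 6 (seek(-12, END)): offset=14
After 7 (seek(-20, END)): offset=6
After 8 (seek(+0, CUR)): offset=6
After 9 (read(5)): returned '30L4L', offset=11
After 10 (read(3)): returned 'P2N', offset=14
After 11 (read(6)): returned 'FL2DXC', offset=20

Answer: 30L4LP2NFL2DXC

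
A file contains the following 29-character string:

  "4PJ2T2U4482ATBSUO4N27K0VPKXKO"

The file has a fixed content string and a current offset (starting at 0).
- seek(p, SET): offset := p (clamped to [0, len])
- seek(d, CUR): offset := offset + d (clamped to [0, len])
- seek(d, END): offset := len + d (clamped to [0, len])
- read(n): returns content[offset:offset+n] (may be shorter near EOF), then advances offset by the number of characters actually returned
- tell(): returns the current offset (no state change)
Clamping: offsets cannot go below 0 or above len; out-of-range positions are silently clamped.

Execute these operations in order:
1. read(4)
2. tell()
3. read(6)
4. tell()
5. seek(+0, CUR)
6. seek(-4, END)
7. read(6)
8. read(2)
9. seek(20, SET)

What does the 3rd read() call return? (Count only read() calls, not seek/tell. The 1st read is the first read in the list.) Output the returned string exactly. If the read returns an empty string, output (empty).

After 1 (read(4)): returned '4PJ2', offset=4
After 2 (tell()): offset=4
After 3 (read(6)): returned 'T2U448', offset=10
After 4 (tell()): offset=10
After 5 (seek(+0, CUR)): offset=10
After 6 (seek(-4, END)): offset=25
After 7 (read(6)): returned 'KXKO', offset=29
After 8 (read(2)): returned '', offset=29
After 9 (seek(20, SET)): offset=20

Answer: KXKO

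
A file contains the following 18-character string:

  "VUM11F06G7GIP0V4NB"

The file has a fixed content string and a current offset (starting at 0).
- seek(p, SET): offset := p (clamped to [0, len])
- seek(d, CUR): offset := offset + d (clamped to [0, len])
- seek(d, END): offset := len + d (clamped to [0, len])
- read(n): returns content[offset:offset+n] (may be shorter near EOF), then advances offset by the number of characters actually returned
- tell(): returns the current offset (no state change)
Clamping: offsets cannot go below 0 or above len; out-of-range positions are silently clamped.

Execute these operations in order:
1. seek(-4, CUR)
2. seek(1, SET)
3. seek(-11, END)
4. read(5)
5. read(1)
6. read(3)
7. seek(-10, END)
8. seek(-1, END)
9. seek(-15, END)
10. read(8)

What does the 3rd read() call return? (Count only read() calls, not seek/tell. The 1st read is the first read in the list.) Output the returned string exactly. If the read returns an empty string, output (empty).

After 1 (seek(-4, CUR)): offset=0
After 2 (seek(1, SET)): offset=1
After 3 (seek(-11, END)): offset=7
After 4 (read(5)): returned '6G7GI', offset=12
After 5 (read(1)): returned 'P', offset=13
After 6 (read(3)): returned '0V4', offset=16
After 7 (seek(-10, END)): offset=8
After 8 (seek(-1, END)): offset=17
After 9 (seek(-15, END)): offset=3
After 10 (read(8)): returned '11F06G7G', offset=11

Answer: 0V4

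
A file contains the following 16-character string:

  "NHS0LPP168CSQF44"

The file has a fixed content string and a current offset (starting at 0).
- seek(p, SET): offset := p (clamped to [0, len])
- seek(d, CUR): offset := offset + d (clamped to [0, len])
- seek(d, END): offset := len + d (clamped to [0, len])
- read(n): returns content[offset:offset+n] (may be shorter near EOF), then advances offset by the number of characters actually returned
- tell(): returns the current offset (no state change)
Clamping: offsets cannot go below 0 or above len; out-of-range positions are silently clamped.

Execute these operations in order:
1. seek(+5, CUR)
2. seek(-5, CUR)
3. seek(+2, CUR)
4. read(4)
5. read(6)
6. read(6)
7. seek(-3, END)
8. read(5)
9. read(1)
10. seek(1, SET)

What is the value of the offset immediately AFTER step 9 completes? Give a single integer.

After 1 (seek(+5, CUR)): offset=5
After 2 (seek(-5, CUR)): offset=0
After 3 (seek(+2, CUR)): offset=2
After 4 (read(4)): returned 'S0LP', offset=6
After 5 (read(6)): returned 'P168CS', offset=12
After 6 (read(6)): returned 'QF44', offset=16
After 7 (seek(-3, END)): offset=13
After 8 (read(5)): returned 'F44', offset=16
After 9 (read(1)): returned '', offset=16

Answer: 16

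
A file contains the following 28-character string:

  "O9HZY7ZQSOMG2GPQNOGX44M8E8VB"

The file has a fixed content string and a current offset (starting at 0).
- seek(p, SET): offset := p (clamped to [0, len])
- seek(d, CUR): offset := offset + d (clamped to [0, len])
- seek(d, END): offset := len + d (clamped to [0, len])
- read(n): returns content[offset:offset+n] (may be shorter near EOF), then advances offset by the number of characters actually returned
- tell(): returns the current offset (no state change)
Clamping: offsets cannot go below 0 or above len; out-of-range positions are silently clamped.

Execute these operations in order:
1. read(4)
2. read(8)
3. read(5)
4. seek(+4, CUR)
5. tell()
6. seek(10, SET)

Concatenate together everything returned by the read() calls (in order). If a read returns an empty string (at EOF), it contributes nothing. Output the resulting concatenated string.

After 1 (read(4)): returned 'O9HZ', offset=4
After 2 (read(8)): returned 'Y7ZQSOMG', offset=12
After 3 (read(5)): returned '2GPQN', offset=17
After 4 (seek(+4, CUR)): offset=21
After 5 (tell()): offset=21
After 6 (seek(10, SET)): offset=10

Answer: O9HZY7ZQSOMG2GPQN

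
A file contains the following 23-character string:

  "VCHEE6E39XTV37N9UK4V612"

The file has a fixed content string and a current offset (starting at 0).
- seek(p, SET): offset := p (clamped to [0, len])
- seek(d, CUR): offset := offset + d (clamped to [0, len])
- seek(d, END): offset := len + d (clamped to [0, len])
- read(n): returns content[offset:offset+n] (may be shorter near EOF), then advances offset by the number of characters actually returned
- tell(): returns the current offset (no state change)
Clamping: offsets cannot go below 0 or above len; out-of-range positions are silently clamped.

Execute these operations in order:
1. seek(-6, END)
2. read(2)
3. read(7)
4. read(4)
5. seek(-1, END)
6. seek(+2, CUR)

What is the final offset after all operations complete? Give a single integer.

Answer: 23

Derivation:
After 1 (seek(-6, END)): offset=17
After 2 (read(2)): returned 'K4', offset=19
After 3 (read(7)): returned 'V612', offset=23
After 4 (read(4)): returned '', offset=23
After 5 (seek(-1, END)): offset=22
After 6 (seek(+2, CUR)): offset=23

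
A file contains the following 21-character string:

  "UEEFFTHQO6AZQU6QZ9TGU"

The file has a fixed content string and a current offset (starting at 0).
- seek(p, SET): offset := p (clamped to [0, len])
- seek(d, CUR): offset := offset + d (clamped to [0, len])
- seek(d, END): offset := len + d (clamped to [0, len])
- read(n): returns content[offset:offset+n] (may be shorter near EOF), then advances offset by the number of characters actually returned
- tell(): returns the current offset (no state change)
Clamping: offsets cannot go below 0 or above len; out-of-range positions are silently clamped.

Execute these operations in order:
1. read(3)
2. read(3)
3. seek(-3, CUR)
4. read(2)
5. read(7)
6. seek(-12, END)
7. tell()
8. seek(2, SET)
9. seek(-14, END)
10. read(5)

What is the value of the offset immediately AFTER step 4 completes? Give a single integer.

Answer: 5

Derivation:
After 1 (read(3)): returned 'UEE', offset=3
After 2 (read(3)): returned 'FFT', offset=6
After 3 (seek(-3, CUR)): offset=3
After 4 (read(2)): returned 'FF', offset=5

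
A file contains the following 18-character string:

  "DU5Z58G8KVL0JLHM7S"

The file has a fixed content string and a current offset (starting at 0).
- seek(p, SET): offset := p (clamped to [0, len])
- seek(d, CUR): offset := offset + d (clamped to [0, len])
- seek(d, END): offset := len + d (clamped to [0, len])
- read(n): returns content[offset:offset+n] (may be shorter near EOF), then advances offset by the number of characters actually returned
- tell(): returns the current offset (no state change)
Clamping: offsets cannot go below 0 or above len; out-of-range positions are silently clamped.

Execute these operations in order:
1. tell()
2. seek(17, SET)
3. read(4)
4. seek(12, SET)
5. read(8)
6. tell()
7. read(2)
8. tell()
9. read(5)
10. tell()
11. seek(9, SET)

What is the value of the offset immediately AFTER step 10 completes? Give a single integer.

Answer: 18

Derivation:
After 1 (tell()): offset=0
After 2 (seek(17, SET)): offset=17
After 3 (read(4)): returned 'S', offset=18
After 4 (seek(12, SET)): offset=12
After 5 (read(8)): returned 'JLHM7S', offset=18
After 6 (tell()): offset=18
After 7 (read(2)): returned '', offset=18
After 8 (tell()): offset=18
After 9 (read(5)): returned '', offset=18
After 10 (tell()): offset=18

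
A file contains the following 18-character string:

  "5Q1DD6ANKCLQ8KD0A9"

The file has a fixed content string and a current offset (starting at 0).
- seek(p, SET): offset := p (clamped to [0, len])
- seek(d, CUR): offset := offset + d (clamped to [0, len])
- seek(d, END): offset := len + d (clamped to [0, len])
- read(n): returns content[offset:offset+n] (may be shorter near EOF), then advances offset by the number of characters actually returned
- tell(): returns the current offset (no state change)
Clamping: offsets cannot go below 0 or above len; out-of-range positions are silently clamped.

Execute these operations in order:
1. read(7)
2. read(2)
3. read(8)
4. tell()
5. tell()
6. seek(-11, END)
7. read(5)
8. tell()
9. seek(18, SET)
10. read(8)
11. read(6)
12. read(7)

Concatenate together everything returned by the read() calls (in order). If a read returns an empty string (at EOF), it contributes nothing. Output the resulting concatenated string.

Answer: 5Q1DD6ANKCLQ8KD0ANKCLQ

Derivation:
After 1 (read(7)): returned '5Q1DD6A', offset=7
After 2 (read(2)): returned 'NK', offset=9
After 3 (read(8)): returned 'CLQ8KD0A', offset=17
After 4 (tell()): offset=17
After 5 (tell()): offset=17
After 6 (seek(-11, END)): offset=7
After 7 (read(5)): returned 'NKCLQ', offset=12
After 8 (tell()): offset=12
After 9 (seek(18, SET)): offset=18
After 10 (read(8)): returned '', offset=18
After 11 (read(6)): returned '', offset=18
After 12 (read(7)): returned '', offset=18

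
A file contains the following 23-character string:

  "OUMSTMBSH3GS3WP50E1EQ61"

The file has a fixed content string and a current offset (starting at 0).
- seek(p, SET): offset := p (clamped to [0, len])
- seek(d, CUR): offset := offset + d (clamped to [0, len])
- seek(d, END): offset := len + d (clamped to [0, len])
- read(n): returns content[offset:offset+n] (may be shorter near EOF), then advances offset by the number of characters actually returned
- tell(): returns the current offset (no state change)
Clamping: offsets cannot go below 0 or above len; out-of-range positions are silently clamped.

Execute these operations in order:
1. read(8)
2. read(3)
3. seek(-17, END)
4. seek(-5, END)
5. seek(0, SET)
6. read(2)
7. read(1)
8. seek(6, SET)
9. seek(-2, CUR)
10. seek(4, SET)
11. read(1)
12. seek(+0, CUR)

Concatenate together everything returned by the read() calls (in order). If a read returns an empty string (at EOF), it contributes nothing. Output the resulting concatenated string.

Answer: OUMSTMBSH3GOUMT

Derivation:
After 1 (read(8)): returned 'OUMSTMBS', offset=8
After 2 (read(3)): returned 'H3G', offset=11
After 3 (seek(-17, END)): offset=6
After 4 (seek(-5, END)): offset=18
After 5 (seek(0, SET)): offset=0
After 6 (read(2)): returned 'OU', offset=2
After 7 (read(1)): returned 'M', offset=3
After 8 (seek(6, SET)): offset=6
After 9 (seek(-2, CUR)): offset=4
After 10 (seek(4, SET)): offset=4
After 11 (read(1)): returned 'T', offset=5
After 12 (seek(+0, CUR)): offset=5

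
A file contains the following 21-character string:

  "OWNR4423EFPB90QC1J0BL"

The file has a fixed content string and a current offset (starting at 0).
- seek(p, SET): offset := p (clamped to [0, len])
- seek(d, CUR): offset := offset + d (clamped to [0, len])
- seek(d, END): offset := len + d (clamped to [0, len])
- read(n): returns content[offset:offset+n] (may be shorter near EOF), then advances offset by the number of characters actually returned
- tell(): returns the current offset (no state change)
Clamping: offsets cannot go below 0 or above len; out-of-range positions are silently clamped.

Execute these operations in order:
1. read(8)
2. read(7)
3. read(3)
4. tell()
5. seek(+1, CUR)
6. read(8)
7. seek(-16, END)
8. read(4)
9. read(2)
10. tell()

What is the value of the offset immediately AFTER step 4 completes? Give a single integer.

After 1 (read(8)): returned 'OWNR4423', offset=8
After 2 (read(7)): returned 'EFPB90Q', offset=15
After 3 (read(3)): returned 'C1J', offset=18
After 4 (tell()): offset=18

Answer: 18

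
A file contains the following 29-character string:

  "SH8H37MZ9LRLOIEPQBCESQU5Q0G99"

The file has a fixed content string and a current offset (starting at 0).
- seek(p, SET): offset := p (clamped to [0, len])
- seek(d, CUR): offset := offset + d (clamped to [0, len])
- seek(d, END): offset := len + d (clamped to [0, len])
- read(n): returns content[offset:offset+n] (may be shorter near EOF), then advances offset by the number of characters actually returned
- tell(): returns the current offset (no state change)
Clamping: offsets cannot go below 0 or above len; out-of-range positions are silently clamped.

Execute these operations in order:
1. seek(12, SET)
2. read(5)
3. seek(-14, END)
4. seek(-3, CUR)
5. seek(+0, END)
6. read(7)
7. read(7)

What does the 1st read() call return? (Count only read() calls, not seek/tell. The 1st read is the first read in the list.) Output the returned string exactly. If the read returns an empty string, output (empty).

Answer: OIEPQ

Derivation:
After 1 (seek(12, SET)): offset=12
After 2 (read(5)): returned 'OIEPQ', offset=17
After 3 (seek(-14, END)): offset=15
After 4 (seek(-3, CUR)): offset=12
After 5 (seek(+0, END)): offset=29
After 6 (read(7)): returned '', offset=29
After 7 (read(7)): returned '', offset=29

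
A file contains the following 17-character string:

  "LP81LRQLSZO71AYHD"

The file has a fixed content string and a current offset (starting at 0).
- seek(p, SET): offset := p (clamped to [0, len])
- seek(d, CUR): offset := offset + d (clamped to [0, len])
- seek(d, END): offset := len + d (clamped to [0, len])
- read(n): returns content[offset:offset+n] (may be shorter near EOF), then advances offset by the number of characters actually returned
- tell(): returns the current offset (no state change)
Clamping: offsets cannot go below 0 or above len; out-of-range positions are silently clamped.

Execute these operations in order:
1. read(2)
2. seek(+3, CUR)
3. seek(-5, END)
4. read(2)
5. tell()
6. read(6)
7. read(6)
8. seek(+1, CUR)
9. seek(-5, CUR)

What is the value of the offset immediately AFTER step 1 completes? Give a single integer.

Answer: 2

Derivation:
After 1 (read(2)): returned 'LP', offset=2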